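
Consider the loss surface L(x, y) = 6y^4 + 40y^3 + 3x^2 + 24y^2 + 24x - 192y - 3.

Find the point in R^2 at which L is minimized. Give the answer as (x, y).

(-4, 1)

L(x,y) separates as P(x) + Q(y) − 3, so its minimum is min P + min Q − 3.
P'(x) = 6x + 24 vanishes at x ∈ {-4}; Q'(y) = 24(y - 1)(y + 2)(y + 4) vanishes at y ∈ {-4, -2, 1}.
Local minima of P (where P''>0): P(-4)=-48. Local minima of Q: Q(-4)=128, Q(1)=-122.
So the global minimum of L is P(-4) + Q(1) − 3 = -48 − 122 − 3 = -173, attained at (-4, 1).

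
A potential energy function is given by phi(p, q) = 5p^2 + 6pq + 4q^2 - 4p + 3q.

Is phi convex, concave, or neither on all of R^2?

convex

phi is quadratic, so its Hessian is the constant matrix H = [[10, 6], [6, 8]].
det(H) = 44, tr(H) = 18.
det(H) > 0 and tr(H) > 0, so H is positive definite everywhere: convex.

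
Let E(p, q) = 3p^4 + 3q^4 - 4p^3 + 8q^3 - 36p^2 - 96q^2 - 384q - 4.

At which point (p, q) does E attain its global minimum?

(3, 4)

E(p,q) separates as A(p) + B(q) − 4, so its minimum is min A + min B − 4.
A'(p) = 12p(p - 3)(p + 2) vanishes at p ∈ {-2, 0, 3}; B'(q) = 12(q - 4)(q + 2)(q + 4) vanishes at q ∈ {-4, -2, 4}.
Local minima of A (where A''>0): A(-2)=-64, A(3)=-189. Local minima of B: B(-4)=256, B(4)=-1792.
So the global minimum of E is A(3) + B(4) − 4 = -189 − 1792 − 4 = -1985, attained at (3, 4).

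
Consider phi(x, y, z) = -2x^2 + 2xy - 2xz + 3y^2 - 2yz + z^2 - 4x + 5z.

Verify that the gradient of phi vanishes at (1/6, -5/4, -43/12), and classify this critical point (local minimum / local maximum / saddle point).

saddle point

∇phi = (-4x + 2y - 2z - 4, 2x + 6y - 2z, -2x - 2y + 2z + 5); substituting (1/6, -5/4, -43/12) gives ∇phi = (0, 0, 0), so (1/6, -5/4, -43/12) is indeed a critical point.
The Hessian is constant: H = [[-4, 2, -2], [2, 6, -2], [-2, -2, 2]].
Leading principal minors: Δ₁ = -4, Δ₂ = -28, Δ₃ = -48.
The minors fit neither the all-positive nor the alternating-sign pattern, so H is indefinite: a saddle point.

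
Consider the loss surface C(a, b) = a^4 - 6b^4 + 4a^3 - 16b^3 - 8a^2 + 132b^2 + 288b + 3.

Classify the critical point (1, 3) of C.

The mixed partial ∂²C/∂a∂b is 0, so the Hessian at any point is diag(C_aa, C_bb) = diag(4(3a^2 + 6a - 4), 24(-3b^2 - 4b + 11)).
At (1, 3): H = diag(20, -672).
The eigenvalues have opposite signs, so H is indefinite: a saddle point.

saddle point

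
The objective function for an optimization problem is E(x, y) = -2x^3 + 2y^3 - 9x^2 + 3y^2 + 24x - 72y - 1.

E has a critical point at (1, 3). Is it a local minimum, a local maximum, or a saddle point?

saddle point

The mixed partial ∂²E/∂x∂y is 0, so the Hessian at any point is diag(E_xx, E_yy) = diag(-6(2x + 3), 6(2y + 1)).
At (1, 3): H = diag(-30, 42).
The eigenvalues have opposite signs, so H is indefinite: a saddle point.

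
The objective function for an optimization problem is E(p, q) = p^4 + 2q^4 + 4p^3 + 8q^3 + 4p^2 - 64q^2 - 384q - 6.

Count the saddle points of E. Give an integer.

4

E separates as a function of p plus a function of q, so ∇E=0 decouples.
∂E/∂p = 4p(p + 1)(p + 2) = 0 at p ∈ {-2, -1, 0}; ∂E/∂q = 8(q - 4)(q + 3)(q + 4) = 0 at q ∈ {-4, -3, 4}.
The Hessian is diagonal: diag(E_pp, E_qq). Second derivatives: E_pp(-2)=8, E_pp(-1)=-4, E_pp(0)=8; E_qq(-4)=64, E_qq(-3)=-56, E_qq(4)=448.
Saddle points occur where the two diagonal entries have opposite signs: (-2, -3), (-1, -4), (-1, 4), (0, -3). Count: 4.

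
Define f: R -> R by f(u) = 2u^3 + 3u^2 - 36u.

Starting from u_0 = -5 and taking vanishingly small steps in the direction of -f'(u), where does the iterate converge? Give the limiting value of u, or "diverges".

f'(u) = 6(u - 2)(u + 3), so f'(-5) = 84.
Gradient descent moves in the -f' direction, i.e. u is decreasing.
There is no critical point below u=-5, and f' keeps the same sign, so the iterate runs off to −∞.

diverges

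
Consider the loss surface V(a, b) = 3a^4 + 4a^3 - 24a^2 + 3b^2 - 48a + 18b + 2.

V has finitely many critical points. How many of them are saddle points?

V separates as a function of a plus a function of b, so ∇V=0 decouples.
∂V/∂a = 12(a - 2)(a + 1)(a + 2) = 0 at a ∈ {-2, -1, 2}; ∂V/∂b = 6(b + 3) = 0 at b ∈ {-3}.
The Hessian is diagonal: diag(V_aa, V_bb). Second derivatives: V_aa(-2)=48, V_aa(-1)=-36, V_aa(2)=144; V_bb(-3)=6.
Saddle points occur where the two diagonal entries have opposite signs: (-1, -3). Count: 1.

1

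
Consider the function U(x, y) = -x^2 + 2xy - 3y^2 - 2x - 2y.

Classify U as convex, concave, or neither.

concave

U is quadratic, so its Hessian is the constant matrix H = [[-2, 2], [2, -6]].
det(H) = 8, tr(H) = -8.
det(H) > 0 and tr(H) < 0, so H is negative definite everywhere: concave.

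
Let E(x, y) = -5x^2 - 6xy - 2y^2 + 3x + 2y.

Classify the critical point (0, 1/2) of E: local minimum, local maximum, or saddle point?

local maximum

The Hessian of E is constant: H = [[-10, -6], [-6, -4]].
det(H) = (-10)·(-4) − (-6)² = 4.
det(H) > 0 and tr(H) = -14 < 0, so H is negative definite and the point is a local maximum.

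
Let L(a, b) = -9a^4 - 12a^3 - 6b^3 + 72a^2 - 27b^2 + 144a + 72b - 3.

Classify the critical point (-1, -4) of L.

The mixed partial ∂²L/∂a∂b is 0, so the Hessian at any point is diag(L_aa, L_bb) = diag(36(-3a^2 - 2a + 4), -18(2b + 3)).
At (-1, -4): H = diag(108, 90).
Both eigenvalues are positive, so H is positive definite: a local minimum.

local minimum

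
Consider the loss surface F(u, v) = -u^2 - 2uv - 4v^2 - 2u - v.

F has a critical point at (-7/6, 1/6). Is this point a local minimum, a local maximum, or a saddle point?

local maximum

The Hessian of F is constant: H = [[-2, -2], [-2, -8]].
det(H) = (-2)·(-8) − (-2)² = 12.
det(H) > 0 and tr(H) = -10 < 0, so H is negative definite and the point is a local maximum.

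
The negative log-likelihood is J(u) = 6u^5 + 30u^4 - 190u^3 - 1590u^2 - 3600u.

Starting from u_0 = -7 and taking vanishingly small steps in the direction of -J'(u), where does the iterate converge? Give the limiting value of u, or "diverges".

J'(u) = 30(u - 5)(u + 2)(u + 3)(u + 4), so J'(-7) = 21600.
Gradient descent moves in the -J' direction, i.e. u is decreasing.
There is no critical point below u=-7, and J' keeps the same sign, so the iterate runs off to −∞.

diverges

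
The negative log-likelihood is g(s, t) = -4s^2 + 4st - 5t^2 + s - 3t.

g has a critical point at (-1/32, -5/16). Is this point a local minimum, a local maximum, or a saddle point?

local maximum

The Hessian of g is constant: H = [[-8, 4], [4, -10]].
det(H) = (-8)·(-10) − 4² = 64.
det(H) > 0 and tr(H) = -18 < 0, so H is negative definite and the point is a local maximum.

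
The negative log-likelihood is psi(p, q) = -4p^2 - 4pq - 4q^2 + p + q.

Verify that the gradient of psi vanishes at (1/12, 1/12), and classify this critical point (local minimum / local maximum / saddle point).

∇psi = (-8p - 4q + 1, -4p - 8q + 1); substituting (1/12, 1/12) gives ∇psi = (0, 0), so (1/12, 1/12) is indeed a critical point.
The Hessian of psi is constant: H = [[-8, -4], [-4, -8]].
det(H) = (-8)·(-8) − (-4)² = 48.
det(H) > 0 and tr(H) = -16 < 0, so H is negative definite and the point is a local maximum.

local maximum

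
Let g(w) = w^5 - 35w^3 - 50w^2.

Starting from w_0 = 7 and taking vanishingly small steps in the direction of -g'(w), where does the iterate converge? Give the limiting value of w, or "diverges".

g'(w) = 5w(w - 5)(w + 1)(w + 4), so g'(7) = 6160.
Gradient descent moves in the -g' direction, i.e. w is decreasing.
The nearest critical point in that direction is w = 5, where g'' = 1350 > 0 (a local minimum). The iterate converges there.

5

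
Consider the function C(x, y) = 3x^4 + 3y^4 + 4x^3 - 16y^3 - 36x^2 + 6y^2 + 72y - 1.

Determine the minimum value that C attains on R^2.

C(x,y) separates as P(x) + Q(y) − 1, so its minimum is min P + min Q − 1.
P'(x) = 12x(x - 2)(x + 3) vanishes at x ∈ {-3, 0, 2}; Q'(y) = 12(y - 3)(y - 2)(y + 1) vanishes at y ∈ {-1, 2, 3}.
Local minima of P (where P''>0): P(-3)=-189, P(2)=-64. Local minima of Q: Q(-1)=-47, Q(3)=81.
So the global minimum of C is P(-3) + Q(-1) − 1 = -189 − 47 − 1 = -237, attained at (-3, -1).

-237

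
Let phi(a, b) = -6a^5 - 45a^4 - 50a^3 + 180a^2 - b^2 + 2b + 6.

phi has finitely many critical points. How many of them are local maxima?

phi separates as a function of a plus a function of b, so ∇phi=0 decouples.
∂phi/∂a = -30a(a - 1)(a + 3)(a + 4) = 0 at a ∈ {-4, -3, 0, 1}; ∂phi/∂b = -2(b - 1) = 0 at b ∈ {1}.
The Hessian is diagonal: diag(phi_aa, phi_bb). Second derivatives: phi_aa(-4)=600, phi_aa(-3)=-360, phi_aa(0)=360, phi_aa(1)=-600; phi_bb(1)=-2.
Local maxima occur where both diagonal entries negative: (-3, 1), (1, 1). Count: 2.

2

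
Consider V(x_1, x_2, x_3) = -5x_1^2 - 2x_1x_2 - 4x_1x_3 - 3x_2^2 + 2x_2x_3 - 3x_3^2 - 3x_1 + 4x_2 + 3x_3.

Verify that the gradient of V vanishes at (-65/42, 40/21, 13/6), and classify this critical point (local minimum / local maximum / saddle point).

∇V = (-10x_1 - 2x_2 - 4x_3 - 3, -2x_1 - 6x_2 + 2x_3 + 4, -4x_1 + 2x_2 - 6x_3 + 3); substituting (-65/42, 40/21, 13/6) gives ∇V = (0, 0, 0), so (-65/42, 40/21, 13/6) is indeed a critical point.
The Hessian is constant: H = [[-10, -2, -4], [-2, -6, 2], [-4, 2, -6]].
Leading principal minors: Δ₁ = -10, Δ₂ = 56, Δ₃ = -168.
The minors alternate sign starting negative (−, +, −), so H is negative definite: a local maximum.

local maximum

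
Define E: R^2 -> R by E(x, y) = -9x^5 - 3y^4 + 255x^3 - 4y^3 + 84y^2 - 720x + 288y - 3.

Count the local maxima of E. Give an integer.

4

E separates as a function of x plus a function of y, so ∇E=0 decouples.
∂E/∂x = -45(x - 4)(x - 1)(x + 1)(x + 4) = 0 at x ∈ {-4, -1, 1, 4}; ∂E/∂y = -12(y - 4)(y + 2)(y + 3) = 0 at y ∈ {-3, -2, 4}.
The Hessian is diagonal: diag(E_xx, E_yy). Second derivatives: E_xx(-4)=5400, E_xx(-1)=-1350, E_xx(1)=1350, E_xx(4)=-5400; E_yy(-3)=-84, E_yy(-2)=72, E_yy(4)=-504.
Local maxima occur where both diagonal entries negative: (-1, -3), (-1, 4), (4, -3), (4, 4). Count: 4.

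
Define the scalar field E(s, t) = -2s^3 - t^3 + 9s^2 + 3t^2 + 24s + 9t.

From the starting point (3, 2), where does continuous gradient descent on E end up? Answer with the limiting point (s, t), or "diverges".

E is separable, so gradient descent decouples: s follows -∂E/∂s, t follows -∂E/∂t.
∂E/∂s = -6(s - 4)(s + 1); at s=3 this is 24, so s decreases.
∂E/∂t = -3(t - 3)(t + 1); at t=2 this is 9, so t decreases.
s converges to its nearest critical value -1 (a local min of the s-part); t converges to -1. The iterate converges to (-1, -1).

(-1, -1)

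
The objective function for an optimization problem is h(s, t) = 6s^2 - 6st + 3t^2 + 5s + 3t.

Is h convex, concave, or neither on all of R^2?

convex

h is quadratic, so its Hessian is the constant matrix H = [[12, -6], [-6, 6]].
det(H) = 36, tr(H) = 18.
det(H) > 0 and tr(H) > 0, so H is positive definite everywhere: convex.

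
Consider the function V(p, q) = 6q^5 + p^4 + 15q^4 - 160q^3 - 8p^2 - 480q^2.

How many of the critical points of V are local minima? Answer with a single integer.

V separates as a function of p plus a function of q, so ∇V=0 decouples.
∂V/∂p = 4p(p - 2)(p + 2) = 0 at p ∈ {-2, 0, 2}; ∂V/∂q = 30q(q - 4)(q + 2)(q + 4) = 0 at q ∈ {-4, -2, 0, 4}.
The Hessian is diagonal: diag(V_pp, V_qq). Second derivatives: V_pp(-2)=32, V_pp(0)=-16, V_pp(2)=32; V_qq(-4)=-1920, V_qq(-2)=720, V_qq(0)=-960, V_qq(4)=5760.
Local minima occur where both diagonal entries positive: (-2, -2), (-2, 4), (2, -2), (2, 4). Count: 4.

4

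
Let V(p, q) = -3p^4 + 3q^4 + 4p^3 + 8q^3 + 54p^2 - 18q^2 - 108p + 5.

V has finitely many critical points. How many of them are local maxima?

2

V separates as a function of p plus a function of q, so ∇V=0 decouples.
∂V/∂p = -12(p - 3)(p - 1)(p + 3) = 0 at p ∈ {-3, 1, 3}; ∂V/∂q = 12q(q - 1)(q + 3) = 0 at q ∈ {-3, 0, 1}.
The Hessian is diagonal: diag(V_pp, V_qq). Second derivatives: V_pp(-3)=-288, V_pp(1)=96, V_pp(3)=-144; V_qq(-3)=144, V_qq(0)=-36, V_qq(1)=48.
Local maxima occur where both diagonal entries negative: (-3, 0), (3, 0). Count: 2.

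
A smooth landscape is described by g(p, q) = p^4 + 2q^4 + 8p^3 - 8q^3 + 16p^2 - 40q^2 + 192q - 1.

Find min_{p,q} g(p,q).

g(p,q) separates as A(p) + B(q) − 1, so its minimum is min A + min B − 1.
A'(p) = 4p(p + 2)(p + 4) vanishes at p ∈ {-4, -2, 0}; B'(q) = 8(q - 4)(q - 2)(q + 3) vanishes at q ∈ {-3, 2, 4}.
Local minima of A (where A''>0): A(-4)=0, A(0)=0. Local minima of B: B(-3)=-558, B(4)=128.
So the global minimum of g is A(-4) + B(-3) − 1 = 0 − 558 − 1 = -559, attained at (-4, -3).

-559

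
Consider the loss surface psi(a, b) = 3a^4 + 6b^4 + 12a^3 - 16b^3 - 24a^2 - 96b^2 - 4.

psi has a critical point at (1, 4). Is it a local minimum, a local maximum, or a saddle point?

The mixed partial ∂²psi/∂a∂b is 0, so the Hessian at any point is diag(psi_aa, psi_bb) = diag(12(3a^2 + 6a - 4), 24(3b^2 - 4b - 8)).
At (1, 4): H = diag(60, 576).
Both eigenvalues are positive, so H is positive definite: a local minimum.

local minimum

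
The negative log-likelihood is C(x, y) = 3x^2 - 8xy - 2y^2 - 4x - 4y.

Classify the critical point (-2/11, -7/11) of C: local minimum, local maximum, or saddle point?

The Hessian of C is constant: H = [[6, -8], [-8, -4]].
det(H) = 6·(-4) − (-8)² = -88.
Since det(H) < 0, H is indefinite and the critical point is a saddle point.

saddle point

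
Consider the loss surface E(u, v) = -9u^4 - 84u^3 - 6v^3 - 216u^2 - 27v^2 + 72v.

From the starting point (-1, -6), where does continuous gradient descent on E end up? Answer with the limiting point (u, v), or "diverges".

E is separable, so gradient descent decouples: u follows -∂E/∂u, v follows -∂E/∂v.
∂E/∂u = -36u(u + 3)(u + 4); at u=-1 this is 216, so u decreases.
∂E/∂v = -18(v - 1)(v + 4); at v=-6 this is -252, so v increases.
u converges to its nearest critical value -3 (a local min of the u-part); v converges to -4. The iterate converges to (-3, -4).

(-3, -4)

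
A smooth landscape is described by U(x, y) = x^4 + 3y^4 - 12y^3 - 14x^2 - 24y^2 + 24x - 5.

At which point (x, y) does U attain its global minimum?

U(x,y) separates as P(x) + Q(y) − 5, so its minimum is min P + min Q − 5.
P'(x) = 4(x - 2)(x - 1)(x + 3) vanishes at x ∈ {-3, 1, 2}; Q'(y) = 12y(y - 4)(y + 1) vanishes at y ∈ {-1, 0, 4}.
Local minima of P (where P''>0): P(-3)=-117, P(2)=8. Local minima of Q: Q(-1)=-9, Q(4)=-384.
So the global minimum of U is P(-3) + Q(4) − 5 = -117 − 384 − 5 = -506, attained at (-3, 4).

(-3, 4)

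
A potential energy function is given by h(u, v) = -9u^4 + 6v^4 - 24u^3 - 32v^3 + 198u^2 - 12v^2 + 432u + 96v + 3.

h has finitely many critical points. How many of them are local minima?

h separates as a function of u plus a function of v, so ∇h=0 decouples.
∂h/∂u = -36(u - 3)(u + 1)(u + 4) = 0 at u ∈ {-4, -1, 3}; ∂h/∂v = 24(v - 4)(v - 1)(v + 1) = 0 at v ∈ {-1, 1, 4}.
The Hessian is diagonal: diag(h_uu, h_vv). Second derivatives: h_uu(-4)=-756, h_uu(-1)=432, h_uu(3)=-1008; h_vv(-1)=240, h_vv(1)=-144, h_vv(4)=360.
Local minima occur where both diagonal entries positive: (-1, -1), (-1, 4). Count: 2.

2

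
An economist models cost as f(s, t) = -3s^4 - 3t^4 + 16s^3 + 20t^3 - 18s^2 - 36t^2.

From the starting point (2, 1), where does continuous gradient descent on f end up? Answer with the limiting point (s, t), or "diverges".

(1, 2)

f is separable, so gradient descent decouples: s follows -∂f/∂s, t follows -∂f/∂t.
∂f/∂s = -12s(s - 3)(s - 1); at s=2 this is 24, so s decreases.
∂f/∂t = -12t(t - 3)(t - 2); at t=1 this is -24, so t increases.
s converges to its nearest critical value 1 (a local min of the s-part); t converges to 2. The iterate converges to (1, 2).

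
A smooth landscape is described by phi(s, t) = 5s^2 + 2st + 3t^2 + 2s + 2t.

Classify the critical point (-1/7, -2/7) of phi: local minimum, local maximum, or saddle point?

local minimum

The Hessian of phi is constant: H = [[10, 2], [2, 6]].
det(H) = 10·6 − 2² = 56.
det(H) > 0 and tr(H) = 16 > 0, so H is positive definite and the point is a local minimum.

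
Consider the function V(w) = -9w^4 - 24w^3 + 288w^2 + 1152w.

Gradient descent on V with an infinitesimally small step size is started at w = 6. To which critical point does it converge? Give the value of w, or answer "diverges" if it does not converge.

diverges

V'(w) = -36(w - 4)(w + 2)(w + 4), so V'(6) = -5760.
Gradient descent moves in the -V' direction, i.e. w is increasing.
There is no critical point above w=6, and V' keeps the same sign, so the iterate runs off to +∞.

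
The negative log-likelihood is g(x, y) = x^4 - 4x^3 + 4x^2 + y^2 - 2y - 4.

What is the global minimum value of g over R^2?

-5

g(x,y) separates as P(x) + Q(y) − 4, so its minimum is min P + min Q − 4.
P'(x) = 4x(x - 2)(x - 1) vanishes at x ∈ {0, 1, 2}; Q'(y) = 2y - 2 vanishes at y ∈ {1}.
Local minima of P (where P''>0): P(0)=0, P(2)=0. Local minima of Q: Q(1)=-1.
So the global minimum of g is P(0) + Q(1) − 4 = 0 − 1 − 4 = -5, attained at (0, 1).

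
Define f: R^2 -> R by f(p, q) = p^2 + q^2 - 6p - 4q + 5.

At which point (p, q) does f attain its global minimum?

(3, 2)

f(p,q) separates as A(p) + B(q) + 5, so its minimum is min A + min B + 5.
A'(p) = 2p - 6 vanishes at p ∈ {3}; B'(q) = 2q - 4 vanishes at q ∈ {2}.
Local minima of A (where A''>0): A(3)=-9. Local minima of B: B(2)=-4.
So the global minimum of f is A(3) + B(2) + 5 = -9 − 4 + 5 = -8, attained at (3, 2).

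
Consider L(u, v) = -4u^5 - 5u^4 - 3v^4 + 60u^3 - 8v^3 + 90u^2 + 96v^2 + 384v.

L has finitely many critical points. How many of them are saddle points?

6

L separates as a function of u plus a function of v, so ∇L=0 decouples.
∂L/∂u = -20u(u - 3)(u + 1)(u + 3) = 0 at u ∈ {-3, -1, 0, 3}; ∂L/∂v = -12(v - 4)(v + 2)(v + 4) = 0 at v ∈ {-4, -2, 4}.
The Hessian is diagonal: diag(L_uu, L_vv). Second derivatives: L_uu(-3)=720, L_uu(-1)=-160, L_uu(0)=180, L_uu(3)=-1440; L_vv(-4)=-192, L_vv(-2)=144, L_vv(4)=-576.
Saddle points occur where the two diagonal entries have opposite signs: (-3, -4), (-3, 4), (-1, -2), (0, -4), (0, 4), (3, -2). Count: 6.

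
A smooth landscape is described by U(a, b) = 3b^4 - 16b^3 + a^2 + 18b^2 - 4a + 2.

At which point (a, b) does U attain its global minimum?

(2, 3)

U(a,b) separates as P(a) + Q(b) + 2, so its minimum is min P + min Q + 2.
P'(a) = 2a - 4 vanishes at a ∈ {2}; Q'(b) = 12b(b - 3)(b - 1) vanishes at b ∈ {0, 1, 3}.
Local minima of P (where P''>0): P(2)=-4. Local minima of Q: Q(0)=0, Q(3)=-27.
So the global minimum of U is P(2) + Q(3) + 2 = -4 − 27 + 2 = -29, attained at (2, 3).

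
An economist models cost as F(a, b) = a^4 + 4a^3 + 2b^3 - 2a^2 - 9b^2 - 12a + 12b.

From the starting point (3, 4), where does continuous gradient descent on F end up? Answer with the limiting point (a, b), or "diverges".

F is separable, so gradient descent decouples: a follows -∂F/∂a, b follows -∂F/∂b.
∂F/∂a = 4(a - 1)(a + 1)(a + 3); at a=3 this is 192, so a decreases.
∂F/∂b = 6(b - 2)(b - 1); at b=4 this is 36, so b decreases.
a converges to its nearest critical value 1 (a local min of the a-part); b converges to 2. The iterate converges to (1, 2).

(1, 2)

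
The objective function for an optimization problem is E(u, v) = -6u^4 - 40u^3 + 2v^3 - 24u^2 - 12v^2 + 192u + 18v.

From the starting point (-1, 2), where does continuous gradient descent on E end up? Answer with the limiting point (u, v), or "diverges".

E is separable, so gradient descent decouples: u follows -∂E/∂u, v follows -∂E/∂v.
∂E/∂u = -24(u - 1)(u + 2)(u + 4); at u=-1 this is 144, so u decreases.
∂E/∂v = 6(v - 3)(v - 1); at v=2 this is -6, so v increases.
u converges to its nearest critical value -2 (a local min of the u-part); v converges to 3. The iterate converges to (-2, 3).

(-2, 3)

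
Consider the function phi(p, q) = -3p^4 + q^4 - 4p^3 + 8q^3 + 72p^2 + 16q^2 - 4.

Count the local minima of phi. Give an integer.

phi separates as a function of p plus a function of q, so ∇phi=0 decouples.
∂phi/∂p = -12p(p - 3)(p + 4) = 0 at p ∈ {-4, 0, 3}; ∂phi/∂q = 4q(q + 2)(q + 4) = 0 at q ∈ {-4, -2, 0}.
The Hessian is diagonal: diag(phi_pp, phi_qq). Second derivatives: phi_pp(-4)=-336, phi_pp(0)=144, phi_pp(3)=-252; phi_qq(-4)=32, phi_qq(-2)=-16, phi_qq(0)=32.
Local minima occur where both diagonal entries positive: (0, -4), (0, 0). Count: 2.

2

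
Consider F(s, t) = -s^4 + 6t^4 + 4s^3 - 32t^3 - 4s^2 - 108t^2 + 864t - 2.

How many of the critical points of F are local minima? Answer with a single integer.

2

F separates as a function of s plus a function of t, so ∇F=0 decouples.
∂F/∂s = -4s(s - 2)(s - 1) = 0 at s ∈ {0, 1, 2}; ∂F/∂t = 24(t - 4)(t - 3)(t + 3) = 0 at t ∈ {-3, 3, 4}.
The Hessian is diagonal: diag(F_ss, F_tt). Second derivatives: F_ss(0)=-8, F_ss(1)=4, F_ss(2)=-8; F_tt(-3)=1008, F_tt(3)=-144, F_tt(4)=168.
Local minima occur where both diagonal entries positive: (1, -3), (1, 4). Count: 2.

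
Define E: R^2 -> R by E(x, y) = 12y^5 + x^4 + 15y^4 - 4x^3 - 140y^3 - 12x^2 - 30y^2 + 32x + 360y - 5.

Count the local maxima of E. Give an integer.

E separates as a function of x plus a function of y, so ∇E=0 decouples.
∂E/∂x = 4(x - 4)(x - 1)(x + 2) = 0 at x ∈ {-2, 1, 4}; ∂E/∂y = 60(y - 2)(y - 1)(y + 1)(y + 3) = 0 at y ∈ {-3, -1, 1, 2}.
The Hessian is diagonal: diag(E_xx, E_yy). Second derivatives: E_xx(-2)=72, E_xx(1)=-36, E_xx(4)=72; E_yy(-3)=-2400, E_yy(-1)=720, E_yy(1)=-480, E_yy(2)=900.
Local maxima occur where both diagonal entries negative: (1, -3), (1, 1). Count: 2.

2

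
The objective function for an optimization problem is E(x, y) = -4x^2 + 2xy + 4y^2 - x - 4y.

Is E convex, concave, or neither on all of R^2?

E is quadratic, so its Hessian is the constant matrix H = [[-8, 2], [2, 8]].
det(H) = -68, tr(H) = 0.
det(H) < 0, so H is indefinite: neither convex nor concave.

neither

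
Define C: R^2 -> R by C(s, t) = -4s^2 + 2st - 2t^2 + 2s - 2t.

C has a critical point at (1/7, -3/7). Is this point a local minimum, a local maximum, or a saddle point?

The Hessian of C is constant: H = [[-8, 2], [2, -4]].
det(H) = (-8)·(-4) − 2² = 28.
det(H) > 0 and tr(H) = -12 < 0, so H is negative definite and the point is a local maximum.

local maximum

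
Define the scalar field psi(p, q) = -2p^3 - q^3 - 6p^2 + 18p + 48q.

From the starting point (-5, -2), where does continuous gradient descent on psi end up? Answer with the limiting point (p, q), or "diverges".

(-3, -4)

psi is separable, so gradient descent decouples: p follows -∂psi/∂p, q follows -∂psi/∂q.
∂psi/∂p = -6(p - 1)(p + 3); at p=-5 this is -72, so p increases.
∂psi/∂q = -3(q - 4)(q + 4); at q=-2 this is 36, so q decreases.
p converges to its nearest critical value -3 (a local min of the p-part); q converges to -4. The iterate converges to (-3, -4).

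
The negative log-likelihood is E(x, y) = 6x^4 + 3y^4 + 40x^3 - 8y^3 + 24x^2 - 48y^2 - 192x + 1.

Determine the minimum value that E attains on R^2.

E(x,y) separates as P(x) + Q(y) + 1, so its minimum is min P + min Q + 1.
P'(x) = 24(x - 1)(x + 2)(x + 4) vanishes at x ∈ {-4, -2, 1}; Q'(y) = 12y(y - 4)(y + 2) vanishes at y ∈ {-2, 0, 4}.
Local minima of P (where P''>0): P(-4)=128, P(1)=-122. Local minima of Q: Q(-2)=-80, Q(4)=-512.
So the global minimum of E is P(1) + Q(4) + 1 = -122 − 512 + 1 = -633, attained at (1, 4).

-633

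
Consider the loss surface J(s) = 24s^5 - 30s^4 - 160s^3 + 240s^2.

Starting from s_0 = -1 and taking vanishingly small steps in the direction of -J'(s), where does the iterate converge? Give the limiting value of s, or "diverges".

J'(s) = 120s(s - 2)(s - 1)(s + 2), so J'(-1) = -720.
Gradient descent moves in the -J' direction, i.e. s is increasing.
The nearest critical point in that direction is s = 0, where J'' = 480 > 0 (a local minimum). The iterate converges there.

0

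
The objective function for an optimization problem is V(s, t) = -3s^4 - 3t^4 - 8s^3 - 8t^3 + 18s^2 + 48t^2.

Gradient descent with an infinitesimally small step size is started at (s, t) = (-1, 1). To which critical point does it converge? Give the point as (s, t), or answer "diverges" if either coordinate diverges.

V is separable, so gradient descent decouples: s follows -∂V/∂s, t follows -∂V/∂t.
∂V/∂s = -12s(s - 1)(s + 3); at s=-1 this is -48, so s increases.
∂V/∂t = -12t(t - 2)(t + 4); at t=1 this is 60, so t decreases.
s converges to its nearest critical value 0 (a local min of the s-part); t converges to 0. The iterate converges to (0, 0).

(0, 0)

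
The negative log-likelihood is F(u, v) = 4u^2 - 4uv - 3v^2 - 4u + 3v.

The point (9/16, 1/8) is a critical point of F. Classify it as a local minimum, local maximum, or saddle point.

The Hessian of F is constant: H = [[8, -4], [-4, -6]].
det(H) = 8·(-6) − (-4)² = -64.
Since det(H) < 0, H is indefinite and the critical point is a saddle point.

saddle point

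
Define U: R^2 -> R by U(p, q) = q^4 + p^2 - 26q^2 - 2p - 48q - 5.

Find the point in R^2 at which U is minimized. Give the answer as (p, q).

U(p,q) separates as A(p) + B(q) − 5, so its minimum is min A + min B − 5.
A'(p) = 2p - 2 vanishes at p ∈ {1}; B'(q) = 4(q - 4)(q + 1)(q + 3) vanishes at q ∈ {-3, -1, 4}.
Local minima of A (where A''>0): A(1)=-1. Local minima of B: B(-3)=-9, B(4)=-352.
So the global minimum of U is A(1) + B(4) − 5 = -1 − 352 − 5 = -358, attained at (1, 4).

(1, 4)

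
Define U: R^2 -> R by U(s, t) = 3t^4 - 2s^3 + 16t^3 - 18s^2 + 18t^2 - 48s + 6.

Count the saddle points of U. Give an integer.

U separates as a function of s plus a function of t, so ∇U=0 decouples.
∂U/∂s = -6(s + 2)(s + 4) = 0 at s ∈ {-4, -2}; ∂U/∂t = 12t(t + 1)(t + 3) = 0 at t ∈ {-3, -1, 0}.
The Hessian is diagonal: diag(U_ss, U_tt). Second derivatives: U_ss(-4)=12, U_ss(-2)=-12; U_tt(-3)=72, U_tt(-1)=-24, U_tt(0)=36.
Saddle points occur where the two diagonal entries have opposite signs: (-4, -1), (-2, -3), (-2, 0). Count: 3.

3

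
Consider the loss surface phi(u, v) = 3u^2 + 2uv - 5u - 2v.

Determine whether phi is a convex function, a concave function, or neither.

phi is quadratic, so its Hessian is the constant matrix H = [[6, 2], [2, 0]].
det(H) = -4, tr(H) = 6.
det(H) < 0, so H is indefinite: neither convex nor concave.

neither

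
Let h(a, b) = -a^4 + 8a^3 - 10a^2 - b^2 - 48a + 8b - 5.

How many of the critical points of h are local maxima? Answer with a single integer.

h separates as a function of a plus a function of b, so ∇h=0 decouples.
∂h/∂a = -4(a - 4)(a - 3)(a + 1) = 0 at a ∈ {-1, 3, 4}; ∂h/∂b = -2(b - 4) = 0 at b ∈ {4}.
The Hessian is diagonal: diag(h_aa, h_bb). Second derivatives: h_aa(-1)=-80, h_aa(3)=16, h_aa(4)=-20; h_bb(4)=-2.
Local maxima occur where both diagonal entries negative: (-1, 4), (4, 4). Count: 2.

2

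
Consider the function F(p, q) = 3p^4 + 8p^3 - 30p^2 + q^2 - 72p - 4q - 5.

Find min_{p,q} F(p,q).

-161

F(p,q) separates as A(p) + B(q) − 5, so its minimum is min A + min B − 5.
A'(p) = 12(p - 2)(p + 1)(p + 3) vanishes at p ∈ {-3, -1, 2}; B'(q) = 2q - 4 vanishes at q ∈ {2}.
Local minima of A (where A''>0): A(-3)=-27, A(2)=-152. Local minima of B: B(2)=-4.
So the global minimum of F is A(2) + B(2) − 5 = -152 − 4 − 5 = -161, attained at (2, 2).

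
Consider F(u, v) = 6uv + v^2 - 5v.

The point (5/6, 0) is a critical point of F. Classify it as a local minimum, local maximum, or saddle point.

The Hessian of F is constant: H = [[0, 6], [6, 2]].
det(H) = 0·2 − 6² = -36.
Since det(H) < 0, H is indefinite and the critical point is a saddle point.

saddle point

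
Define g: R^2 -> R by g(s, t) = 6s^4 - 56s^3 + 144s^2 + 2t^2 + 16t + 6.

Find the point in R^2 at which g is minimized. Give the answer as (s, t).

(0, -4)

g(s,t) separates as P(s) + Q(t) + 6, so its minimum is min P + min Q + 6.
P'(s) = 24s(s - 4)(s - 3) vanishes at s ∈ {0, 3, 4}; Q'(t) = 4(t + 4) vanishes at t ∈ {-4}.
Local minima of P (where P''>0): P(0)=0, P(4)=256. Local minima of Q: Q(-4)=-32.
So the global minimum of g is P(0) + Q(-4) + 6 = 0 − 32 + 6 = -26, attained at (0, -4).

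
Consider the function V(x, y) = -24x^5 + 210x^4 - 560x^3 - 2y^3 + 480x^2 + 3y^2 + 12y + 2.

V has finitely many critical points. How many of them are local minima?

2

V separates as a function of x plus a function of y, so ∇V=0 decouples.
∂V/∂x = -120x(x - 4)(x - 2)(x - 1) = 0 at x ∈ {0, 1, 2, 4}; ∂V/∂y = -6(y - 2)(y + 1) = 0 at y ∈ {-1, 2}.
The Hessian is diagonal: diag(V_xx, V_yy). Second derivatives: V_xx(0)=960, V_xx(1)=-360, V_xx(2)=480, V_xx(4)=-2880; V_yy(-1)=18, V_yy(2)=-18.
Local minima occur where both diagonal entries positive: (0, -1), (2, -1). Count: 2.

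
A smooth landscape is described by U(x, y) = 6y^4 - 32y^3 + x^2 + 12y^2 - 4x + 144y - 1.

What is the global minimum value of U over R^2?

-99

U(x,y) separates as P(x) + Q(y) − 1, so its minimum is min P + min Q − 1.
P'(x) = 2x - 4 vanishes at x ∈ {2}; Q'(y) = 24(y - 3)(y - 2)(y + 1) vanishes at y ∈ {-1, 2, 3}.
Local minima of P (where P''>0): P(2)=-4. Local minima of Q: Q(-1)=-94, Q(3)=162.
So the global minimum of U is P(2) + Q(-1) − 1 = -4 − 94 − 1 = -99, attained at (2, -1).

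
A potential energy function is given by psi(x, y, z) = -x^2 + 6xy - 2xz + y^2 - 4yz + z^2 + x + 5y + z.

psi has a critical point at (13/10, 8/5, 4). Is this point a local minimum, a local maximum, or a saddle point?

The Hessian is constant: H = [[-2, 6, -2], [6, 2, -4], [-2, -4, 2]].
Leading principal minors: Δ₁ = -2, Δ₂ = -40, Δ₃ = 40.
The minors fit neither the all-positive nor the alternating-sign pattern, so H is indefinite: a saddle point.

saddle point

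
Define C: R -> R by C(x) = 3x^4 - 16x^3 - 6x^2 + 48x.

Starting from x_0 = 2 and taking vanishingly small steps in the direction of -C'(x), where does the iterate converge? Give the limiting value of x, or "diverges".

C'(x) = 12(x - 4)(x - 1)(x + 1), so C'(2) = -72.
Gradient descent moves in the -C' direction, i.e. x is increasing.
The nearest critical point in that direction is x = 4, where C'' = 180 > 0 (a local minimum). The iterate converges there.

4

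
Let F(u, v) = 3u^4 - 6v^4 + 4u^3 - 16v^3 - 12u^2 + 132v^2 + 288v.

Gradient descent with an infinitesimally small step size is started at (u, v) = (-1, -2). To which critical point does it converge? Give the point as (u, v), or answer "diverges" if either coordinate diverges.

F is separable, so gradient descent decouples: u follows -∂F/∂u, v follows -∂F/∂v.
∂F/∂u = 12u(u - 1)(u + 2); at u=-1 this is 24, so u decreases.
∂F/∂v = -24(v - 3)(v + 1)(v + 4); at v=-2 this is -240, so v increases.
u converges to its nearest critical value -2 (a local min of the u-part); v converges to -1. The iterate converges to (-2, -1).

(-2, -1)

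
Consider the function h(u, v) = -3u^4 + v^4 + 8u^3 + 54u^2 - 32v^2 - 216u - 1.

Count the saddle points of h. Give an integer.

h separates as a function of u plus a function of v, so ∇h=0 decouples.
∂h/∂u = -12(u - 3)(u - 2)(u + 3) = 0 at u ∈ {-3, 2, 3}; ∂h/∂v = 4v(v - 4)(v + 4) = 0 at v ∈ {-4, 0, 4}.
The Hessian is diagonal: diag(h_uu, h_vv). Second derivatives: h_uu(-3)=-360, h_uu(2)=60, h_uu(3)=-72; h_vv(-4)=128, h_vv(0)=-64, h_vv(4)=128.
Saddle points occur where the two diagonal entries have opposite signs: (-3, -4), (-3, 4), (2, 0), (3, -4), (3, 4). Count: 5.

5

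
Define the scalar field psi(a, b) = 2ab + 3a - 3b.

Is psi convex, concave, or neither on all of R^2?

psi is quadratic, so its Hessian is the constant matrix H = [[0, 2], [2, 0]].
det(H) = -4, tr(H) = 0.
det(H) < 0, so H is indefinite: neither convex nor concave.

neither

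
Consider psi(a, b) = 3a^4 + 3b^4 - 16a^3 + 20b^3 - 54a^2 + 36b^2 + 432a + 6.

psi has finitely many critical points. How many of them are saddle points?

psi separates as a function of a plus a function of b, so ∇psi=0 decouples.
∂psi/∂a = 12(a - 4)(a - 3)(a + 3) = 0 at a ∈ {-3, 3, 4}; ∂psi/∂b = 12b(b + 2)(b + 3) = 0 at b ∈ {-3, -2, 0}.
The Hessian is diagonal: diag(psi_aa, psi_bb). Second derivatives: psi_aa(-3)=504, psi_aa(3)=-72, psi_aa(4)=84; psi_bb(-3)=36, psi_bb(-2)=-24, psi_bb(0)=72.
Saddle points occur where the two diagonal entries have opposite signs: (-3, -2), (3, -3), (3, 0), (4, -2). Count: 4.

4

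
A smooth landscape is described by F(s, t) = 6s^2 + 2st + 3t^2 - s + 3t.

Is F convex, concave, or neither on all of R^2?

convex

F is quadratic, so its Hessian is the constant matrix H = [[12, 2], [2, 6]].
det(H) = 68, tr(H) = 18.
det(H) > 0 and tr(H) > 0, so H is positive definite everywhere: convex.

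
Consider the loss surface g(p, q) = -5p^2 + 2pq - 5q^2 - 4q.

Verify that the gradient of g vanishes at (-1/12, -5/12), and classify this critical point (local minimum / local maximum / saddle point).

∇g = (-10p + 2q, 2p - 10q - 4); substituting (-1/12, -5/12) gives ∇g = (0, 0), so (-1/12, -5/12) is indeed a critical point.
The Hessian of g is constant: H = [[-10, 2], [2, -10]].
det(H) = (-10)·(-10) − 2² = 96.
det(H) > 0 and tr(H) = -20 < 0, so H is negative definite and the point is a local maximum.

local maximum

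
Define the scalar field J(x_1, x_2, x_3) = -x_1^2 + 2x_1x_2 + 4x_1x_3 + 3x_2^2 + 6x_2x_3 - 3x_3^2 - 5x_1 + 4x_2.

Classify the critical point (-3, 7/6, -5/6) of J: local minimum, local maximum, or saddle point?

saddle point

The Hessian is constant: H = [[-2, 2, 4], [2, 6, 6], [4, 6, -6]].
Leading principal minors: Δ₁ = -2, Δ₂ = -16, Δ₃ = 168.
The minors fit neither the all-positive nor the alternating-sign pattern, so H is indefinite: a saddle point.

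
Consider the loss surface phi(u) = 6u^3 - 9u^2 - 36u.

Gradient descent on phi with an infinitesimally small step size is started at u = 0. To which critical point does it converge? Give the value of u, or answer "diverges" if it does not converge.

2

phi'(u) = 18(u - 2)(u + 1), so phi'(0) = -36.
Gradient descent moves in the -phi' direction, i.e. u is increasing.
The nearest critical point in that direction is u = 2, where phi'' = 54 > 0 (a local minimum). The iterate converges there.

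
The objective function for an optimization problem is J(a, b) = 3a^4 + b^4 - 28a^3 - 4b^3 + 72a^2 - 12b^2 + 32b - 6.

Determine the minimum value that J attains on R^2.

-70

J(a,b) separates as P(a) + Q(b) − 6, so its minimum is min P + min Q − 6.
P'(a) = 12a(a - 4)(a - 3) vanishes at a ∈ {0, 3, 4}; Q'(b) = 4(b - 4)(b - 1)(b + 2) vanishes at b ∈ {-2, 1, 4}.
Local minima of P (where P''>0): P(0)=0, P(4)=128. Local minima of Q: Q(-2)=-64, Q(4)=-64.
So the global minimum of J is P(0) + Q(-2) − 6 = 0 − 64 − 6 = -70, attained at (0, -2).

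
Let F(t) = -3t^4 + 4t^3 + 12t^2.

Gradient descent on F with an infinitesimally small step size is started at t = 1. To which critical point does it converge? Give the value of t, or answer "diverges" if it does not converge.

0

F'(t) = -12t(t - 2)(t + 1), so F'(1) = 24.
Gradient descent moves in the -F' direction, i.e. t is decreasing.
The nearest critical point in that direction is t = 0, where F'' = 24 > 0 (a local minimum). The iterate converges there.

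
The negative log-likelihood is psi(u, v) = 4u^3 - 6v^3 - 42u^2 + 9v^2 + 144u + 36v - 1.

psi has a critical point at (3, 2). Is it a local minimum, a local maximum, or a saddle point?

local maximum

The mixed partial ∂²psi/∂u∂v is 0, so the Hessian at any point is diag(psi_uu, psi_vv) = diag(12(2u - 7), 18(-2v + 1)).
At (3, 2): H = diag(-12, -54).
Both eigenvalues are negative, so H is negative definite: a local maximum.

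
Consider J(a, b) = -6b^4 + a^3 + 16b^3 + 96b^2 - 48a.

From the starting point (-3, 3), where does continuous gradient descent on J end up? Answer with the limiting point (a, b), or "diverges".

(4, 0)

J is separable, so gradient descent decouples: a follows -∂J/∂a, b follows -∂J/∂b.
∂J/∂a = 3(a - 4)(a + 4); at a=-3 this is -21, so a increases.
∂J/∂b = -24b(b - 4)(b + 2); at b=3 this is 360, so b decreases.
a converges to its nearest critical value 4 (a local min of the a-part); b converges to 0. The iterate converges to (4, 0).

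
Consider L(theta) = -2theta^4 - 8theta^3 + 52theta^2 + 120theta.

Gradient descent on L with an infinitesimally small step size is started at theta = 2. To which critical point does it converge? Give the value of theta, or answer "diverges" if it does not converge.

L'(theta) = -8(theta - 3)(theta + 1)(theta + 5), so L'(2) = 168.
Gradient descent moves in the -L' direction, i.e. theta is decreasing.
The nearest critical point in that direction is theta = -1, where L'' = 128 > 0 (a local minimum). The iterate converges there.

-1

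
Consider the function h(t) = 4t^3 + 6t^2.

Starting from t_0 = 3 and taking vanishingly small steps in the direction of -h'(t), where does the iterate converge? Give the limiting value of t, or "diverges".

h'(t) = 12t(t + 1), so h'(3) = 144.
Gradient descent moves in the -h' direction, i.e. t is decreasing.
The nearest critical point in that direction is t = 0, where h'' = 12 > 0 (a local minimum). The iterate converges there.

0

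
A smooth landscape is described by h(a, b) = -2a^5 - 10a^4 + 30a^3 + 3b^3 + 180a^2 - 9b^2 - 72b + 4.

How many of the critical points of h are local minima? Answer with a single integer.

h separates as a function of a plus a function of b, so ∇h=0 decouples.
∂h/∂a = -10a(a - 3)(a + 3)(a + 4) = 0 at a ∈ {-4, -3, 0, 3}; ∂h/∂b = 9(b - 4)(b + 2) = 0 at b ∈ {-2, 4}.
The Hessian is diagonal: diag(h_aa, h_bb). Second derivatives: h_aa(-4)=280, h_aa(-3)=-180, h_aa(0)=360, h_aa(3)=-1260; h_bb(-2)=-54, h_bb(4)=54.
Local minima occur where both diagonal entries positive: (-4, 4), (0, 4). Count: 2.

2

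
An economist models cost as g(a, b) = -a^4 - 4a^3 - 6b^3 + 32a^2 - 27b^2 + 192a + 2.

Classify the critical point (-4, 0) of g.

The mixed partial ∂²g/∂a∂b is 0, so the Hessian at any point is diag(g_aa, g_bb) = diag(4(-3a^2 - 6a + 16), -18(2b + 3)).
At (-4, 0): H = diag(-32, -54).
Both eigenvalues are negative, so H is negative definite: a local maximum.

local maximum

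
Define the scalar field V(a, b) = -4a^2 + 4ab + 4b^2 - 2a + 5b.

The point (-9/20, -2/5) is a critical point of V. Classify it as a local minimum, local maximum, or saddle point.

The Hessian of V is constant: H = [[-8, 4], [4, 8]].
det(H) = (-8)·8 − 4² = -80.
Since det(H) < 0, H is indefinite and the critical point is a saddle point.

saddle point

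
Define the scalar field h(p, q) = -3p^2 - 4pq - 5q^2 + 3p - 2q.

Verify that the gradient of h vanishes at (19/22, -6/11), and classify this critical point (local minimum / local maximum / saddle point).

local maximum

∇h = (-6p - 4q + 3, -4p - 10q - 2); substituting (19/22, -6/11) gives ∇h = (0, 0), so (19/22, -6/11) is indeed a critical point.
The Hessian of h is constant: H = [[-6, -4], [-4, -10]].
det(H) = (-6)·(-10) − (-4)² = 44.
det(H) > 0 and tr(H) = -16 < 0, so H is negative definite and the point is a local maximum.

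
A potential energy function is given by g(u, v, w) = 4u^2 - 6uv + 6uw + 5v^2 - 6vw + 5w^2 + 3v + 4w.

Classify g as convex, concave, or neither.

convex

g is quadratic, so its Hessian is the constant matrix H = [[8, -6, 6], [-6, 10, -6], [6, -6, 10]].
Leading principal minors: 8, 44, 224.
All positive ⇒ H ≻ 0 ⇒ convex.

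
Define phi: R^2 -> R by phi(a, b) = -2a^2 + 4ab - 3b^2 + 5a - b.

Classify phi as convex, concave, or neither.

concave

phi is quadratic, so its Hessian is the constant matrix H = [[-4, 4], [4, -6]].
det(H) = 8, tr(H) = -10.
det(H) > 0 and tr(H) < 0, so H is negative definite everywhere: concave.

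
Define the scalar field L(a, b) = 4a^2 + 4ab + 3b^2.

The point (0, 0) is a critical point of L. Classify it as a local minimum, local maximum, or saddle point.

The Hessian of L is constant: H = [[8, 4], [4, 6]].
det(H) = 8·6 − 4² = 32.
det(H) > 0 and tr(H) = 14 > 0, so H is positive definite and the point is a local minimum.

local minimum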